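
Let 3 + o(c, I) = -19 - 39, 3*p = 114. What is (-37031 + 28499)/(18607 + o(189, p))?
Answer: -1422/3091 ≈ -0.46005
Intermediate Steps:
p = 38 (p = (⅓)*114 = 38)
o(c, I) = -61 (o(c, I) = -3 + (-19 - 39) = -3 - 58 = -61)
(-37031 + 28499)/(18607 + o(189, p)) = (-37031 + 28499)/(18607 - 61) = -8532/18546 = -8532*1/18546 = -1422/3091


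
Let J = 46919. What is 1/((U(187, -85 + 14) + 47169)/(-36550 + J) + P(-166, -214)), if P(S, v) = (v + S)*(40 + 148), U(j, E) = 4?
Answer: -10369/740714187 ≈ -1.3999e-5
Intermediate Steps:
P(S, v) = 188*S + 188*v (P(S, v) = (S + v)*188 = 188*S + 188*v)
1/((U(187, -85 + 14) + 47169)/(-36550 + J) + P(-166, -214)) = 1/((4 + 47169)/(-36550 + 46919) + (188*(-166) + 188*(-214))) = 1/(47173/10369 + (-31208 - 40232)) = 1/(47173*(1/10369) - 71440) = 1/(47173/10369 - 71440) = 1/(-740714187/10369) = -10369/740714187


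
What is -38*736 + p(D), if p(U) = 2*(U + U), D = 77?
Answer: -27660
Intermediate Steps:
p(U) = 4*U (p(U) = 2*(2*U) = 4*U)
-38*736 + p(D) = -38*736 + 4*77 = -27968 + 308 = -27660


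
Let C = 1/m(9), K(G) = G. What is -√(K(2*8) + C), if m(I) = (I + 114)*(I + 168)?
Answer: -√842627203/7257 ≈ -4.0000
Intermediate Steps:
m(I) = (114 + I)*(168 + I)
C = 1/21771 (C = 1/(19152 + 9² + 282*9) = 1/(19152 + 81 + 2538) = 1/21771 ≈ 4.5933e-5)
-√(K(2*8) + C) = -√(2*8 + 1/21771) = -√(16 + 1/21771) = -√(348337/21771) = -√842627203/7257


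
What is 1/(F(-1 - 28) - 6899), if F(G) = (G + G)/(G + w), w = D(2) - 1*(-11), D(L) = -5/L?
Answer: -41/282743 ≈ -0.00014501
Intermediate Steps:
w = 17/2 (w = -5/2 - 1*(-11) = -5*1/2 + 11 = -5/2 + 11 = 17/2 ≈ 8.5000)
F(G) = 2*G/(17/2 + G) (F(G) = (G + G)/(G + 17/2) = (2*G)/(17/2 + G) = 2*G/(17/2 + G))
1/(F(-1 - 28) - 6899) = 1/(4*(-1 - 28)/(17 + 2*(-1 - 28)) - 6899) = 1/(4*(-29)/(17 + 2*(-29)) - 6899) = 1/(4*(-29)/(17 - 58) - 6899) = 1/(4*(-29)/(-41) - 6899) = 1/(4*(-29)*(-1/41) - 6899) = 1/(116/41 - 6899) = 1/(-282743/41) = -41/282743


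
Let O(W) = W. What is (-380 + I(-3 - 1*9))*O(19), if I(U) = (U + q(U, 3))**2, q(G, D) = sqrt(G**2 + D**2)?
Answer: -1577 - 1368*sqrt(17) ≈ -7217.4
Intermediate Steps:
q(G, D) = sqrt(D**2 + G**2)
I(U) = (U + sqrt(9 + U**2))**2 (I(U) = (U + sqrt(3**2 + U**2))**2 = (U + sqrt(9 + U**2))**2)
(-380 + I(-3 - 1*9))*O(19) = (-380 + ((-3 - 1*9) + sqrt(9 + (-3 - 1*9)**2))**2)*19 = (-380 + ((-3 - 9) + sqrt(9 + (-3 - 9)**2))**2)*19 = (-380 + (-12 + sqrt(9 + (-12)**2))**2)*19 = (-380 + (-12 + sqrt(9 + 144))**2)*19 = (-380 + (-12 + sqrt(153))**2)*19 = (-380 + (-12 + 3*sqrt(17))**2)*19 = -7220 + 19*(-12 + 3*sqrt(17))**2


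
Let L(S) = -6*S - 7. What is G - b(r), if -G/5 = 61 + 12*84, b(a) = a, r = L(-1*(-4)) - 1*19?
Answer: -5295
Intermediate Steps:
L(S) = -7 - 6*S
r = -50 (r = (-7 - (-6)*(-4)) - 1*19 = (-7 - 6*4) - 19 = (-7 - 24) - 19 = -31 - 19 = -50)
G = -5345 (G = -5*(61 + 12*84) = -5*(61 + 1008) = -5*1069 = -5345)
G - b(r) = -5345 - 1*(-50) = -5345 + 50 = -5295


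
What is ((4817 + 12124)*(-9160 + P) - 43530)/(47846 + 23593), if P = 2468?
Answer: -37804234/23813 ≈ -1587.5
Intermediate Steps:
((4817 + 12124)*(-9160 + P) - 43530)/(47846 + 23593) = ((4817 + 12124)*(-9160 + 2468) - 43530)/(47846 + 23593) = (16941*(-6692) - 43530)/71439 = (-113369172 - 43530)*(1/71439) = -113412702*1/71439 = -37804234/23813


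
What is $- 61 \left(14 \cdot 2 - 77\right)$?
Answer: $2989$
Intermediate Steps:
$- 61 \left(14 \cdot 2 - 77\right) = - 61 \left(28 - 77\right) = \left(-61\right) \left(-49\right) = 2989$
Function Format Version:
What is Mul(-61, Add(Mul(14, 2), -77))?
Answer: 2989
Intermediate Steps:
Mul(-61, Add(Mul(14, 2), -77)) = Mul(-61, Add(28, -77)) = Mul(-61, -49) = 2989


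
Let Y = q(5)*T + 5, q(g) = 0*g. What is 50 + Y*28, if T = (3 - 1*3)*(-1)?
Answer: 190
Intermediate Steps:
T = 0 (T = (3 - 3)*(-1) = 0*(-1) = 0)
q(g) = 0
Y = 5 (Y = 0*0 + 5 = 0 + 5 = 5)
50 + Y*28 = 50 + 5*28 = 50 + 140 = 190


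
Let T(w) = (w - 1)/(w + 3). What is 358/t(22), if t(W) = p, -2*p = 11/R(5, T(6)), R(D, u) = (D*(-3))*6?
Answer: 64440/11 ≈ 5858.2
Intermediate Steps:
T(w) = (-1 + w)/(3 + w)
R(D, u) = -18*D (R(D, u) = -3*D*6 = -18*D)
p = 11/180 (p = -11/(2*((-18*5))) = -11/(2*(-90)) = -11*(-1)/(2*90) = -½*(-11/90) = 11/180 ≈ 0.061111)
t(W) = 11/180
358/t(22) = 358/(11/180) = 358*(180/11) = 64440/11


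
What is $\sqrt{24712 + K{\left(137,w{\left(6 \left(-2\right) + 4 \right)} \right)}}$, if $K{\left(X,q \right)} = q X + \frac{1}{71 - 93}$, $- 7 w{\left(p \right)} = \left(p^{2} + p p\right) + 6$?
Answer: $\frac{\sqrt{523871810}}{154} \approx 148.63$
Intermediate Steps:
$w{\left(p \right)} = - \frac{6}{7} - \frac{2 p^{2}}{7}$ ($w{\left(p \right)} = - \frac{\left(p^{2} + p p\right) + 6}{7} = - \frac{\left(p^{2} + p^{2}\right) + 6}{7} = - \frac{2 p^{2} + 6}{7} = - \frac{6 + 2 p^{2}}{7} = - \frac{6}{7} - \frac{2 p^{2}}{7}$)
$K{\left(X,q \right)} = - \frac{1}{22} + X q$ ($K{\left(X,q \right)} = X q + \frac{1}{-22} = X q - \frac{1}{22} = - \frac{1}{22} + X q$)
$\sqrt{24712 + K{\left(137,w{\left(6 \left(-2\right) + 4 \right)} \right)}} = \sqrt{24712 + \left(- \frac{1}{22} + 137 \left(- \frac{6}{7} - \frac{2 \left(6 \left(-2\right) + 4\right)^{2}}{7}\right)\right)} = \sqrt{24712 + \left(- \frac{1}{22} + 137 \left(- \frac{6}{7} - \frac{2 \left(-12 + 4\right)^{2}}{7}\right)\right)} = \sqrt{24712 + \left(- \frac{1}{22} + 137 \left(- \frac{6}{7} - \frac{2 \left(-8\right)^{2}}{7}\right)\right)} = \sqrt{24712 + \left(- \frac{1}{22} + 137 \left(- \frac{6}{7} - \frac{128}{7}\right)\right)} = \sqrt{24712 + \left(- \frac{1}{22} + 137 \left(- \frac{134}{7}\right)\right)} = \sqrt{24712 - \frac{403883}{154}} = \sqrt{\frac{3401765}{154}} = \frac{\sqrt{523871810}}{154}$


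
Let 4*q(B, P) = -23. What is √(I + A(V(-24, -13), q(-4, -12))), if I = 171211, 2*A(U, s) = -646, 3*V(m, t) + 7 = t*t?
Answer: 2*√42722 ≈ 413.39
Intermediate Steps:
V(m, t) = -7/3 + t²/3 (V(m, t) = -7/3 + (t*t)/3 = -7/3 + t²/3)
q(B, P) = -23/4 (q(B, P) = (¼)*(-23) = -23/4)
A(U, s) = -323 (A(U, s) = (½)*(-646) = -323)
√(I + A(V(-24, -13), q(-4, -12))) = √(171211 - 323) = √170888 = 2*√42722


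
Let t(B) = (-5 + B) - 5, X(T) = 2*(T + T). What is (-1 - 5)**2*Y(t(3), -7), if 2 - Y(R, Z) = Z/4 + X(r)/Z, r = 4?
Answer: 1521/7 ≈ 217.29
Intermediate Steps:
X(T) = 4*T (X(T) = 2*(2*T) = 4*T)
t(B) = -10 + B
Y(R, Z) = 2 - 16/Z - Z/4 (Y(R, Z) = 2 - (Z/4 + (4*4)/Z) = 2 - (Z*(1/4) + 16/Z) = 2 - (Z/4 + 16/Z) = 2 - (16/Z + Z/4) = 2 + (-16/Z - Z/4) = 2 - 16/Z - Z/4)
(-1 - 5)**2*Y(t(3), -7) = (-1 - 5)**2*(2 - 16/(-7) - 1/4*(-7)) = (-6)**2*(2 - 16*(-1/7) + 7/4) = 36*(2 + 16/7 + 7/4) = 36*(169/28) = 1521/7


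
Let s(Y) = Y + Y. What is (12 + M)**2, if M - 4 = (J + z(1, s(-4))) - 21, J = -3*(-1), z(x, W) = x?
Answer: 1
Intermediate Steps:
s(Y) = 2*Y
J = 3
M = -13 (M = 4 + ((3 + 1) - 21) = 4 + (4 - 21) = 4 - 17 = -13)
(12 + M)**2 = (12 - 13)**2 = (-1)**2 = 1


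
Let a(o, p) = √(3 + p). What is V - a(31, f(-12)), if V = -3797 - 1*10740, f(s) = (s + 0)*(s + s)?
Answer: -14537 - √291 ≈ -14554.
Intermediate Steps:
f(s) = 2*s² (f(s) = s*(2*s) = 2*s²)
V = -14537 (V = -3797 - 10740 = -14537)
V - a(31, f(-12)) = -14537 - √(3 + 2*(-12)²) = -14537 - √(3 + 2*144) = -14537 - √(3 + 288) = -14537 - √291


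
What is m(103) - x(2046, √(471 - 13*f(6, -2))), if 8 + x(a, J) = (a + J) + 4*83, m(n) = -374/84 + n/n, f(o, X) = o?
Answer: -99685/42 - √393 ≈ -2393.3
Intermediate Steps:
m(n) = -145/42 (m(n) = -374*1/84 + 1 = -187/42 + 1 = -145/42)
x(a, J) = 324 + J + a (x(a, J) = -8 + ((a + J) + 4*83) = -8 + ((J + a) + 332) = -8 + (332 + J + a) = 324 + J + a)
m(103) - x(2046, √(471 - 13*f(6, -2))) = -145/42 - (324 + √(471 - 13*6) + 2046) = -145/42 - (324 + √(471 - 78) + 2046) = -145/42 - (324 + √393 + 2046) = -145/42 - (2370 + √393) = -145/42 + (-2370 - √393) = -99685/42 - √393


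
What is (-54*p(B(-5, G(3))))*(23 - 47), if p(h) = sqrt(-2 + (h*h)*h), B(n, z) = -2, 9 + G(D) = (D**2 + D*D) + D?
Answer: 1296*I*sqrt(10) ≈ 4098.3*I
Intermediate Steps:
G(D) = -9 + D + 2*D**2 (G(D) = -9 + ((D**2 + D*D) + D) = -9 + ((D**2 + D**2) + D) = -9 + (2*D**2 + D) = -9 + (D + 2*D**2) = -9 + D + 2*D**2)
p(h) = sqrt(-2 + h**3) (p(h) = sqrt(-2 + h**2*h) = sqrt(-2 + h**3))
(-54*p(B(-5, G(3))))*(23 - 47) = (-54*sqrt(-2 + (-2)**3))*(23 - 47) = -54*sqrt(-2 - 8)*(-24) = -54*I*sqrt(10)*(-24) = 1296*I*sqrt(10)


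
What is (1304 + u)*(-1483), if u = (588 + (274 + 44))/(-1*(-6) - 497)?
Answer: -948167914/491 ≈ -1.9311e+6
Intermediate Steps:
u = -906/491 (u = (588 + 318)/(6 - 497) = 906/(-491) = 906*(-1/491) = -906/491 ≈ -1.8452)
(1304 + u)*(-1483) = (1304 - 906/491)*(-1483) = (639358/491)*(-1483) = -948167914/491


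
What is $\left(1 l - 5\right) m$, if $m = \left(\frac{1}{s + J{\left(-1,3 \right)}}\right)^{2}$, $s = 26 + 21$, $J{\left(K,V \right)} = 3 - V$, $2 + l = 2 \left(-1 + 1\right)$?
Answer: $- \frac{7}{2209} \approx -0.0031689$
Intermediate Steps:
$l = -2$ ($l = -2 + 2 \left(-1 + 1\right) = -2 + 2 \cdot 0 = -2 + 0 = -2$)
$s = 47$
$m = \frac{1}{2209}$ ($m = \left(\frac{1}{47 + \left(3 - 3\right)}\right)^{2} = \left(\frac{1}{47 + 0}\right)^{2} = \left(\frac{1}{47}\right)^{2} = \frac{1}{2209} \approx 0.00045269$)
$\left(1 l - 5\right) m = \left(1 \left(-2\right) - 5\right) \frac{1}{2209} = \left(-2 - 5\right) \frac{1}{2209} = \left(-7\right) \frac{1}{2209} = - \frac{7}{2209}$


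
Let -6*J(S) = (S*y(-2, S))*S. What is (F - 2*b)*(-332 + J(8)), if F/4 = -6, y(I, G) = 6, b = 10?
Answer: 17424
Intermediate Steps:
J(S) = -S**2 (J(S) = -S*6*S/6 = -6*S*S/6 = -S**2)
F = -24 (F = 4*(-6) = -24)
(F - 2*b)*(-332 + J(8)) = (-24 - 2*10)*(-332 - 1*8**2) = (-24 - 20)*(-332 - 1*64) = -44*(-332 - 64) = -44*(-396) = 17424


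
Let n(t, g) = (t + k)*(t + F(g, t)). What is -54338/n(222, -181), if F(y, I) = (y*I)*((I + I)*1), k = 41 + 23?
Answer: 27169/2551203798 ≈ 1.0649e-5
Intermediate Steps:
k = 64
F(y, I) = 2*y*I**2 (F(y, I) = (I*y)*((2*I)*1) = (I*y)*(2*I) = 2*y*I**2)
n(t, g) = (64 + t)*(t + 2*g*t**2) (n(t, g) = (t + 64)*(t + 2*g*t**2) = (64 + t)*(t + 2*g*t**2))
-54338/n(222, -181) = -54338*1/(222*(64 + 222 + 2*(-181)*222**2 + 128*(-181)*222)) = -54338*1/(222*(64 + 222 + 2*(-181)*49284 - 5143296)) = -54338*1/(222*(64 + 222 - 17840808 - 5143296)) = -54338/(222*(-22983818)) = -54338/(-5102407596) = -54338*(-1/5102407596) = 27169/2551203798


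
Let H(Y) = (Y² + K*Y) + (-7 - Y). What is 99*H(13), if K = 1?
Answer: 16038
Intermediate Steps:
H(Y) = -7 + Y² (H(Y) = (Y² + 1*Y) + (-7 - Y) = (Y² + Y) + (-7 - Y) = (Y + Y²) + (-7 - Y) = -7 + Y²)
99*H(13) = 99*(-7 + 13²) = 99*(-7 + 169) = 99*162 = 16038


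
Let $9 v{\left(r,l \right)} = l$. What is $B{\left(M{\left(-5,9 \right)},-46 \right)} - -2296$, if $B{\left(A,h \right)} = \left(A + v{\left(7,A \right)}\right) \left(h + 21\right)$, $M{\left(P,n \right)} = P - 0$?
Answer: $\frac{21914}{9} \approx 2434.9$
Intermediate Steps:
$v{\left(r,l \right)} = \frac{l}{9}$
$M{\left(P,n \right)} = P$ ($M{\left(P,n \right)} = P + 0 = P$)
$B{\left(A,h \right)} = \frac{10 A \left(21 + h\right)}{9}$ ($B{\left(A,h \right)} = \left(A + \frac{A}{9}\right) \left(h + 21\right) = \frac{10 A}{9} \left(21 + h\right) = \frac{10 A \left(21 + h\right)}{9}$)
$B{\left(M{\left(-5,9 \right)},-46 \right)} - -2296 = \frac{10}{9} \left(-5\right) \left(21 - 46\right) - -2296 = \frac{10}{9} \left(-5\right) \left(-25\right) + 2296 = \frac{1250}{9} + 2296 = \frac{21914}{9}$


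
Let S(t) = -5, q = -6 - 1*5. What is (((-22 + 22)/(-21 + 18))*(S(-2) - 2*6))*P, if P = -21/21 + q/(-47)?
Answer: 0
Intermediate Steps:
q = -11 (q = -6 - 5 = -11)
P = -36/47 (P = -21/21 - 11/(-47) = -21*1/21 - 11*(-1/47) = -1 + 11/47 = -36/47 ≈ -0.76596)
(((-22 + 22)/(-21 + 18))*(S(-2) - 2*6))*P = (((-22 + 22)/(-21 + 18))*(-5 - 2*6))*(-36/47) = ((0/(-3))*(-5 - 12))*(-36/47) = ((0*(-1/3))*(-17))*(-36/47) = (0*(-17))*(-36/47) = 0*(-36/47) = 0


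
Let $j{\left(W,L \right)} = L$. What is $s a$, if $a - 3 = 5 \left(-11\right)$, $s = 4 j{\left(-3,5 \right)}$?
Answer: $-1040$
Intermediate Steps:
$s = 20$ ($s = 4 \cdot 5 = 20$)
$a = -52$ ($a = 3 + 5 \left(-11\right) = 3 - 55 = -52$)
$s a = 20 \left(-52\right) = -1040$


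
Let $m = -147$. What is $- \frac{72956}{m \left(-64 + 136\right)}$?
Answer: $\frac{18239}{2646} \approx 6.893$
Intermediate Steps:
$- \frac{72956}{m \left(-64 + 136\right)} = - \frac{72956}{\left(-147\right) \left(-64 + 136\right)} = - \frac{72956}{\left(-147\right) 72} = - \frac{72956}{-10584} = \left(-72956\right) \left(- \frac{1}{10584}\right) = \frac{18239}{2646}$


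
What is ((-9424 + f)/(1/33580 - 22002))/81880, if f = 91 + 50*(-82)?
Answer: 140087/18787319186 ≈ 7.4565e-6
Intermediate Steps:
f = -4009 (f = 91 - 4100 = -4009)
((-9424 + f)/(1/33580 - 22002))/81880 = ((-9424 - 4009)/(1/33580 - 22002))/81880 = -13433/(1/33580 - 22002)*(1/81880) = -13433/(-738827159/33580)*(1/81880) = -13433*(-33580/738827159)*(1/81880) = (64440020/105546737)*(1/81880) = 140087/18787319186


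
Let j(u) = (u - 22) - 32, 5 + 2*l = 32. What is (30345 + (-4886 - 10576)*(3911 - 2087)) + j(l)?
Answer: -56344767/2 ≈ -2.8172e+7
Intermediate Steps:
l = 27/2 (l = -5/2 + (½)*32 = -5/2 + 16 = 27/2 ≈ 13.500)
j(u) = -54 + u (j(u) = (-22 + u) - 32 = -54 + u)
(30345 + (-4886 - 10576)*(3911 - 2087)) + j(l) = (30345 + (-4886 - 10576)*(3911 - 2087)) + (-54 + 27/2) = (30345 - 15462*1824) - 81/2 = (30345 - 28202688) - 81/2 = -28172343 - 81/2 = -56344767/2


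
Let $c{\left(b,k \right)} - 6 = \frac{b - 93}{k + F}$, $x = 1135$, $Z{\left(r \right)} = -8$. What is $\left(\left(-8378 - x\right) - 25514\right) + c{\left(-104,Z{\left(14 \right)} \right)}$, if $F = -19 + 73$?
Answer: $- \frac{1611163}{46} \approx -35025.0$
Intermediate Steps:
$F = 54$
$c{\left(b,k \right)} = 6 + \frac{-93 + b}{54 + k}$ ($c{\left(b,k \right)} = 6 + \frac{b - 93}{k + 54} = 6 + \frac{-93 + b}{54 + k}$)
$\left(\left(-8378 - x\right) - 25514\right) + c{\left(-104,Z{\left(14 \right)} \right)} = \left(\left(-8378 - 1135\right) - 25514\right) + \frac{231 - 104 + 6 \left(-8\right)}{54 - 8} = \left(\left(-8378 - 1135\right) - 25514\right) + \frac{231 - 104 - 48}{46} = \left(-9513 - 25514\right) + \frac{1}{46} \cdot 79 = -35027 + \frac{79}{46} = - \frac{1611163}{46}$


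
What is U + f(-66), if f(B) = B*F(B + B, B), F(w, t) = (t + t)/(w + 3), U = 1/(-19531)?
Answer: -56718067/839833 ≈ -67.535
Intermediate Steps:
U = -1/19531 ≈ -5.1201e-5
F(w, t) = 2*t/(3 + w) (F(w, t) = (2*t)/(3 + w) = 2*t/(3 + w))
f(B) = 2*B²/(3 + 2*B) (f(B) = B*(2*B/(3 + (B + B))) = B*(2*B/(3 + 2*B)) = 2*B²/(3 + 2*B))
U + f(-66) = -1/19531 + 2*(-66)²/(3 + 2*(-66)) = -1/19531 + 2*4356/(3 - 132) = -1/19531 + 2*4356/(-129) = -1/19531 + 2*4356*(-1/129) = -1/19531 - 2904/43 = -56718067/839833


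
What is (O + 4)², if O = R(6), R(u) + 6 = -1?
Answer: 9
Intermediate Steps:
R(u) = -7 (R(u) = -6 - 1 = -7)
O = -7
(O + 4)² = (-7 + 4)² = (-3)² = 9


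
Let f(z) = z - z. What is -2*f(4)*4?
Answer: 0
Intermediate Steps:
f(z) = 0
-2*f(4)*4 = -2*0*4 = 0*4 = 0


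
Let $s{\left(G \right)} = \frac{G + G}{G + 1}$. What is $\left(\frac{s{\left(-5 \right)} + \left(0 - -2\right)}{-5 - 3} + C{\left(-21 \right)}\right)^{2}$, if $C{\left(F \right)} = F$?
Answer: $\frac{119025}{256} \approx 464.94$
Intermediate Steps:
$s{\left(G \right)} = \frac{2 G}{1 + G}$
$\left(\frac{s{\left(-5 \right)} + \left(0 - -2\right)}{-5 - 3} + C{\left(-21 \right)}\right)^{2} = \left(\frac{2 \left(-5\right) \frac{1}{1 - 5} + \left(0 - -2\right)}{-5 - 3} - 21\right)^{2} = \left(\frac{2 \left(-5\right) \frac{1}{-4} + \left(0 + 2\right)}{-8} - 21\right)^{2} = \left(\left(2 \left(-5\right) \left(- \frac{1}{4}\right) + 2\right) \left(- \frac{1}{8}\right) - 21\right)^{2} = \left(\left(\frac{5}{2} + 2\right) \left(- \frac{1}{8}\right) - 21\right)^{2} = \left(\frac{9}{2} \left(- \frac{1}{8}\right) - 21\right)^{2} = \left(- \frac{9}{16} - 21\right)^{2} = \left(- \frac{345}{16}\right)^{2} = \frac{119025}{256}$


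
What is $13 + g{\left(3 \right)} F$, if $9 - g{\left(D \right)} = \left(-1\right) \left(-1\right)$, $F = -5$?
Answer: $-27$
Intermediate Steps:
$g{\left(D \right)} = 8$ ($g{\left(D \right)} = 9 - \left(-1\right) \left(-1\right) = 9 - 1 = 8$)
$13 + g{\left(3 \right)} F = 13 + 8 \left(-5\right) = 13 - 40 = -27$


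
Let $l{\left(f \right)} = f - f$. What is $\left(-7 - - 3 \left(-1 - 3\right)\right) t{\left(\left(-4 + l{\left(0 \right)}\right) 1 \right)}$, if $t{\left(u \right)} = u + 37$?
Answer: $-627$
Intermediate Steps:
$l{\left(f \right)} = 0$
$t{\left(u \right)} = 37 + u$
$\left(-7 - - 3 \left(-1 - 3\right)\right) t{\left(\left(-4 + l{\left(0 \right)}\right) 1 \right)} = \left(-7 - - 3 \left(-1 - 3\right)\right) \left(37 + \left(-4 + 0\right) 1\right) = \left(-7 - \left(-3\right) \left(-4\right)\right) \left(37 - 4\right) = \left(-7 - 12\right) \left(37 - 4\right) = \left(-7 - 12\right) 33 = \left(-19\right) 33 = -627$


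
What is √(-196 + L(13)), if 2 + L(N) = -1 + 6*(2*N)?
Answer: I*√43 ≈ 6.5574*I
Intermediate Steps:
L(N) = -3 + 12*N (L(N) = -2 + (-1 + 6*(2*N)) = -2 + (-1 + 12*N) = -3 + 12*N)
√(-196 + L(13)) = √(-196 + (-3 + 12*13)) = √(-196 + (-3 + 156)) = √(-196 + 153) = √(-43) = I*√43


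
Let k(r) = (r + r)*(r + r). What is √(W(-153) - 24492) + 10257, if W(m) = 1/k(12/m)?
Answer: 10257 + I*√1564887/8 ≈ 10257.0 + 156.37*I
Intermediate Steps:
k(r) = 4*r² (k(r) = (2*r)*(2*r) = 4*r²)
W(m) = m²/576 (W(m) = 1/(4*(12/m)²) = 1/(4*(144/m²)) = 1/(576/m²) = m²/576)
√(W(-153) - 24492) + 10257 = √((1/576)*(-153)² - 24492) + 10257 = √((1/576)*23409 - 24492) + 10257 = √(2601/64 - 24492) + 10257 = √(-1564887/64) + 10257 = I*√1564887/8 + 10257 = 10257 + I*√1564887/8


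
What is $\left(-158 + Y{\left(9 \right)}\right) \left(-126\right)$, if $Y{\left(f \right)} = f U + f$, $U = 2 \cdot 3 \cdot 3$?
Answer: $-1638$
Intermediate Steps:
$U = 18$ ($U = 6 \cdot 3 = 18$)
$Y{\left(f \right)} = 19 f$ ($Y{\left(f \right)} = f 18 + f = 18 f + f = 19 f$)
$\left(-158 + Y{\left(9 \right)}\right) \left(-126\right) = \left(-158 + 19 \cdot 9\right) \left(-126\right) = \left(-158 + 171\right) \left(-126\right) = 13 \left(-126\right) = -1638$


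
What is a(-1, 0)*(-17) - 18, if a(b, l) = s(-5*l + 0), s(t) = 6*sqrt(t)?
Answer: -18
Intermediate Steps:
a(b, l) = 6*sqrt(5)*sqrt(-l) (a(b, l) = 6*sqrt(-5*l + 0) = 6*sqrt(-5*l) = 6*(sqrt(5)*sqrt(-l)) = 6*sqrt(5)*sqrt(-l))
a(-1, 0)*(-17) - 18 = (6*sqrt(5)*sqrt(-1*0))*(-17) - 18 = (6*sqrt(5)*sqrt(0))*(-17) - 18 = (6*sqrt(5)*0)*(-17) - 18 = 0*(-17) - 18 = 0 - 18 = -18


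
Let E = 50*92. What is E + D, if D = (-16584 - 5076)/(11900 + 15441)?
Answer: 6618260/1439 ≈ 4599.2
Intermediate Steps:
E = 4600
D = -1140/1439 (D = -21660/27341 = -21660*1/27341 = -1140/1439 ≈ -0.79222)
E + D = 4600 - 1140/1439 = 6618260/1439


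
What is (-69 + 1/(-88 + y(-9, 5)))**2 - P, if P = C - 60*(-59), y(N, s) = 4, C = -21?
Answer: 8775145/7056 ≈ 1243.6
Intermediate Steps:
P = 3519 (P = -21 - 60*(-59) = -21 + 3540 = 3519)
(-69 + 1/(-88 + y(-9, 5)))**2 - P = (-69 + 1/(-88 + 4))**2 - 1*3519 = (-69 + 1/(-84))**2 - 3519 = (-69 - 1/84)**2 - 3519 = (-5797/84)**2 - 3519 = 33605209/7056 - 3519 = 8775145/7056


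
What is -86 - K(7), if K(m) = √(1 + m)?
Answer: -86 - 2*√2 ≈ -88.828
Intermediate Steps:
-86 - K(7) = -86 - √(1 + 7) = -86 - √8 = -86 - 2*√2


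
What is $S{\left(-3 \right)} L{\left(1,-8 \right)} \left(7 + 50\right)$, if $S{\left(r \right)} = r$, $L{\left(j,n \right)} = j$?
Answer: $-171$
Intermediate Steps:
$S{\left(-3 \right)} L{\left(1,-8 \right)} \left(7 + 50\right) = \left(-3\right) 1 \left(7 + 50\right) = \left(-3\right) 57 = -171$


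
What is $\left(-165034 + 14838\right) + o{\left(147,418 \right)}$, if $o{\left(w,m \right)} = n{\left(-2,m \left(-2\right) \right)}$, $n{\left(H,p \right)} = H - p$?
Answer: $-149362$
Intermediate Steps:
$o{\left(w,m \right)} = -2 + 2 m$ ($o{\left(w,m \right)} = -2 - m \left(-2\right) = -2 - - 2 m = -2 + 2 m$)
$\left(-165034 + 14838\right) + o{\left(147,418 \right)} = \left(-165034 + 14838\right) + \left(-2 + 2 \cdot 418\right) = -150196 + \left(-2 + 836\right) = -150196 + 834 = -149362$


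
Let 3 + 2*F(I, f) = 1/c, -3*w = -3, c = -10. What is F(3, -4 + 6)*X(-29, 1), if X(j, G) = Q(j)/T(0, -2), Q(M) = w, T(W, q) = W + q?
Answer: 31/40 ≈ 0.77500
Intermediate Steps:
w = 1 (w = -⅓*(-3) = 1)
Q(M) = 1
X(j, G) = -½ (X(j, G) = 1/(0 - 2) = 1/(-2) = 1*(-½) = -½)
F(I, f) = -31/20 (F(I, f) = -3/2 + (½)/(-10) = -3/2 + (½)*(-⅒) = -3/2 - 1/20 = -31/20)
F(3, -4 + 6)*X(-29, 1) = -31/20*(-½) = 31/40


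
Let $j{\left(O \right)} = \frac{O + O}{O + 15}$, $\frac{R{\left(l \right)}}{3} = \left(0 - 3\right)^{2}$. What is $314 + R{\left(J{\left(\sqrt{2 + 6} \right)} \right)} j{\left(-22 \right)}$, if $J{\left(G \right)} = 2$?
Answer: $\frac{3386}{7} \approx 483.71$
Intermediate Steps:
$R{\left(l \right)} = 27$ ($R{\left(l \right)} = 3 \left(0 - 3\right)^{2} = 3 \left(-3\right)^{2} = 3 \cdot 9 = 27$)
$j{\left(O \right)} = \frac{2 O}{15 + O}$
$314 + R{\left(J{\left(\sqrt{2 + 6} \right)} \right)} j{\left(-22 \right)} = 314 + 27 \cdot 2 \left(-22\right) \frac{1}{15 - 22} = 314 + 27 \cdot 2 \left(-22\right) \frac{1}{-7} = 314 + 27 \cdot 2 \left(-22\right) \left(- \frac{1}{7}\right) = 314 + 27 \cdot \frac{44}{7} = 314 + \frac{1188}{7} = \frac{3386}{7}$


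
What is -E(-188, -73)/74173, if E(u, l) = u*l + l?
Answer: -1241/6743 ≈ -0.18404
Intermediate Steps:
E(u, l) = l + l*u (E(u, l) = l*u + l = l + l*u)
-E(-188, -73)/74173 = -(-73*(1 - 188))/74173 = -(-73*(-187))/74173 = -13651/74173 = -1*1241/6743 = -1241/6743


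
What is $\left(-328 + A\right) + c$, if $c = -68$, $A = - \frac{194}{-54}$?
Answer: $- \frac{10595}{27} \approx -392.41$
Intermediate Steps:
$A = \frac{97}{27}$ ($A = \left(-194\right) \left(- \frac{1}{54}\right) = \frac{97}{27} \approx 3.5926$)
$\left(-328 + A\right) + c = \left(-328 + \frac{97}{27}\right) - 68 = - \frac{8759}{27} - 68 = - \frac{10595}{27}$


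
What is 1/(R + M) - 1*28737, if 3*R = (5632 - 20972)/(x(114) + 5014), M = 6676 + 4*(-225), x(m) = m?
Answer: -638267761311/22210661 ≈ -28737.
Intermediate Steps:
M = 5776 (M = 6676 - 900 = 5776)
R = -3835/3846 (R = ((5632 - 20972)/(114 + 5014))/3 = (-15340/5128)/3 = (-15340*1/5128)/3 = (⅓)*(-3835/1282) = -3835/3846 ≈ -0.99714)
1/(R + M) - 1*28737 = 1/(-3835/3846 + 5776) - 1*28737 = 1/(22210661/3846) - 28737 = 3846/22210661 - 28737 = -638267761311/22210661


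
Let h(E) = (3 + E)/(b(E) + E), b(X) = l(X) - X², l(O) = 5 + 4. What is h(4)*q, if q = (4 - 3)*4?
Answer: -28/3 ≈ -9.3333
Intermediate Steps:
l(O) = 9
b(X) = 9 - X²
h(E) = (3 + E)/(9 + E - E²) (h(E) = (3 + E)/((9 - E²) + E) = (3 + E)/(9 + E - E²))
q = 4 (q = 1*4 = 4)
h(4)*q = ((3 + 4)/(9 + 4 - 1*4²))*4 = (7/(9 + 4 - 1*16))*4 = (7/(9 + 4 - 16))*4 = (7/(-3))*4 = -⅓*7*4 = -7/3*4 = -28/3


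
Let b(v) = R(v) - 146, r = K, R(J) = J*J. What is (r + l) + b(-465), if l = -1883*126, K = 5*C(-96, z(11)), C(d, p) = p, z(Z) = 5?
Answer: -21154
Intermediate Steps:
K = 25 (K = 5*5 = 25)
l = -237258
R(J) = J²
r = 25
b(v) = -146 + v² (b(v) = v² - 146 = -146 + v²)
(r + l) + b(-465) = (25 - 237258) + (-146 + (-465)²) = -237233 + (-146 + 216225) = -237233 + 216079 = -21154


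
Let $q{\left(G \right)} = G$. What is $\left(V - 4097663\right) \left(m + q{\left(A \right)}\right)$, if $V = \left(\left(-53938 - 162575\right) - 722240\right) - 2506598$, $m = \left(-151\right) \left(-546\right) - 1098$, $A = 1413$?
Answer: $-624267381654$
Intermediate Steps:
$m = 81348$ ($m = 82446 - 1098 = 81348$)
$V = -3445351$ ($V = \left(-216513 - 722240\right) - 2506598 = -938753 - 2506598 = -3445351$)
$\left(V - 4097663\right) \left(m + q{\left(A \right)}\right) = \left(-3445351 - 4097663\right) \left(81348 + 1413\right) = \left(-7543014\right) 82761 = -624267381654$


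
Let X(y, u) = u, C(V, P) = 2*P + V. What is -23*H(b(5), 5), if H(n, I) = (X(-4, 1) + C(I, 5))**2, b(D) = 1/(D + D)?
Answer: -5888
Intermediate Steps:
C(V, P) = V + 2*P
b(D) = 1/(2*D)
H(n, I) = (11 + I)**2 (H(n, I) = (1 + (I + 2*5))**2 = (1 + (I + 10))**2 = (1 + (10 + I))**2 = (11 + I)**2)
-23*H(b(5), 5) = -23*(11 + 5)**2 = -23*16**2 = -23*256 = -5888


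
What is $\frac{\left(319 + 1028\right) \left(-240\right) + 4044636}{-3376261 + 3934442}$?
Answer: $\frac{3721356}{558181} \approx 6.6669$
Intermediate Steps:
$\frac{\left(319 + 1028\right) \left(-240\right) + 4044636}{-3376261 + 3934442} = \frac{1347 \left(-240\right) + 4044636}{558181} = \left(-323280 + 4044636\right) \frac{1}{558181} = 3721356 \cdot \frac{1}{558181} = \frac{3721356}{558181}$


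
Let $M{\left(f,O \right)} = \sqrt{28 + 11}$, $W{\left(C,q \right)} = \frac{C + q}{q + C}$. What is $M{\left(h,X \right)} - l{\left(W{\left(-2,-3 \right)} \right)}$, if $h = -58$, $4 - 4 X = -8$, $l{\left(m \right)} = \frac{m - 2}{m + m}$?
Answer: $\frac{1}{2} + \sqrt{39} \approx 6.745$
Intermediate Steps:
$W{\left(C,q \right)} = 1$ ($W{\left(C,q \right)} = \frac{C + q}{C + q} = 1$)
$l{\left(m \right)} = \frac{-2 + m}{2 m}$
$X = 3$ ($X = 1 - -2 = 1 + 2 = 3$)
$M{\left(f,O \right)} = \sqrt{39}$
$M{\left(h,X \right)} - l{\left(W{\left(-2,-3 \right)} \right)} = \sqrt{39} - \frac{-2 + 1}{2 \cdot 1} = \sqrt{39} - \frac{1}{2} \cdot 1 \left(-1\right) = \sqrt{39} - - \frac{1}{2} = \sqrt{39} + \frac{1}{2} = \frac{1}{2} + \sqrt{39}$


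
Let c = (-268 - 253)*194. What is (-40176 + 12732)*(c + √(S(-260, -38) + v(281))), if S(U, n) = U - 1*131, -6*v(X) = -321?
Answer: 2773874856 - 205830*I*√6 ≈ 2.7739e+9 - 5.0418e+5*I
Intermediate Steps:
v(X) = 107/2 (v(X) = -⅙*(-321) = 107/2)
S(U, n) = -131 + U (S(U, n) = U - 131 = -131 + U)
c = -101074 (c = -521*194 = -101074)
(-40176 + 12732)*(c + √(S(-260, -38) + v(281))) = (-40176 + 12732)*(-101074 + √((-131 - 260) + 107/2)) = -27444*(-101074 + √(-391 + 107/2)) = -27444*(-101074 + √(-675/2)) = -27444*(-101074 + 15*I*√6/2) = 2773874856 - 205830*I*√6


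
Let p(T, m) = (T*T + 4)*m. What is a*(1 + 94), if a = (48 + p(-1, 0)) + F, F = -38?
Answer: 950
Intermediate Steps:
p(T, m) = m*(4 + T²) (p(T, m) = (T² + 4)*m = (4 + T²)*m = m*(4 + T²))
a = 10 (a = (48 + 0*(4 + (-1)²)) - 38 = (48 + 0*(4 + 1)) - 38 = (48 + 0*5) - 38 = (48 + 0) - 38 = 48 - 38 = 10)
a*(1 + 94) = 10*(1 + 94) = 10*95 = 950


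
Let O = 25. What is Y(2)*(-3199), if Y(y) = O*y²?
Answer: -319900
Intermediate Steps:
Y(y) = 25*y²
Y(2)*(-3199) = (25*2²)*(-3199) = (25*4)*(-3199) = 100*(-3199) = -319900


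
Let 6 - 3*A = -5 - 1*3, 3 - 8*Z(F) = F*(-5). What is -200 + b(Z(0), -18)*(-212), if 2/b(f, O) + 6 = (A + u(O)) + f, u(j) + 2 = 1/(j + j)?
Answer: -12472/215 ≈ -58.009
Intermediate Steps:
u(j) = -2 + 1/(2*j) (u(j) = -2 + 1/(j + j) = -2 + 1/(2*j))
Z(F) = 3/8 + 5*F/8 (Z(F) = 3/8 - F*(-5)/8 = 3/8 - (-5)*F/8 = 3/8 + 5*F/8)
A = 14/3 (A = 2 - (-5 - 1*3)/3 = 2 - (-5 - 3)/3 = 2 - ⅓*(-8) = 2 + 8/3 = 14/3 ≈ 4.6667)
b(f, O) = 2/(-10/3 + f + 1/(2*O)) (b(f, O) = 2/(-6 + ((14/3 + (-2 + 1/(2*O))) + f)) = 2/(-6 + ((8/3 + 1/(2*O)) + f)) = 2/(-6 + (8/3 + f + 1/(2*O))) = 2/(-10/3 + f + 1/(2*O)))
-200 + b(Z(0), -18)*(-212) = -200 + (12*(-18)/(3 - 20*(-18) + 6*(-18)*(3/8 + (5/8)*0)))*(-212) = -200 + (12*(-18)/(3 + 360 + 6*(-18)*(3/8 + 0)))*(-212) = -200 + (12*(-18)/(3 + 360 + 6*(-18)*(3/8)))*(-212) = -200 + (12*(-18)/(3 + 360 - 81/2))*(-212) = -200 + (12*(-18)/(645/2))*(-212) = -200 + (12*(-18)*(2/645))*(-212) = -200 - 144/215*(-212) = -200 + 30528/215 = -12472/215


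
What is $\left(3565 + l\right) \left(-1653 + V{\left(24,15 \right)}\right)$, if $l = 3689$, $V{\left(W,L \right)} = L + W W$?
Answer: $-7703748$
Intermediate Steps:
$V{\left(W,L \right)} = L + W^{2}$
$\left(3565 + l\right) \left(-1653 + V{\left(24,15 \right)}\right) = \left(3565 + 3689\right) \left(-1653 + \left(15 + 24^{2}\right)\right) = 7254 \left(-1653 + \left(15 + 576\right)\right) = 7254 \left(-1653 + 591\right) = 7254 \left(-1062\right) = -7703748$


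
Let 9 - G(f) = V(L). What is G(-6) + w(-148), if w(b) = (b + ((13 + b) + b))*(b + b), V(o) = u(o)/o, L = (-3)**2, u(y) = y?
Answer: 127584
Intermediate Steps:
L = 9
V(o) = 1 (V(o) = o/o = 1)
G(f) = 8 (G(f) = 9 - 1*1 = 9 - 1 = 8)
w(b) = 2*b*(13 + 3*b) (w(b) = (b + (13 + 2*b))*(2*b) = (13 + 3*b)*(2*b) = 2*b*(13 + 3*b))
G(-6) + w(-148) = 8 + 2*(-148)*(13 + 3*(-148)) = 8 + 2*(-148)*(13 - 444) = 8 + 2*(-148)*(-431) = 8 + 127576 = 127584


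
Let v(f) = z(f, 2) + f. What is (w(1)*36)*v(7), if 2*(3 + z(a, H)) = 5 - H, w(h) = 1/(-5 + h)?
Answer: -99/2 ≈ -49.500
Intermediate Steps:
z(a, H) = -½ - H/2 (z(a, H) = -3 + (5 - H)/2 = -3 + (5/2 - H/2) = -½ - H/2)
v(f) = -3/2 + f (v(f) = (-½ - ½*2) + f = (-½ - 1) + f = -3/2 + f)
(w(1)*36)*v(7) = (36/(-5 + 1))*(-3/2 + 7) = (36/(-4))*(11/2) = -¼*36*(11/2) = -9*11/2 = -99/2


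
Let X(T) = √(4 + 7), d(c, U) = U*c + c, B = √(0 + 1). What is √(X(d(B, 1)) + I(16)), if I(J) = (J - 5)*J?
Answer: √(176 + √11) ≈ 13.391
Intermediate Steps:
B = 1 (B = √1 = 1)
d(c, U) = c + U*c
I(J) = J*(-5 + J) (I(J) = (-5 + J)*J = J*(-5 + J))
X(T) = √11
√(X(d(B, 1)) + I(16)) = √(√11 + 16*(-5 + 16)) = √(√11 + 16*11) = √(√11 + 176) = √(176 + √11)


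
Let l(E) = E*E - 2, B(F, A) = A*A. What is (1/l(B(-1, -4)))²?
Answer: 1/64516 ≈ 1.5500e-5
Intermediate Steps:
B(F, A) = A²
l(E) = -2 + E² (l(E) = E² - 2 = -2 + E²)
(1/l(B(-1, -4)))² = (1/(-2 + ((-4)²)²))² = (1/(-2 + 16²))² = (1/(-2 + 256))² = (1/254)² = 1/64516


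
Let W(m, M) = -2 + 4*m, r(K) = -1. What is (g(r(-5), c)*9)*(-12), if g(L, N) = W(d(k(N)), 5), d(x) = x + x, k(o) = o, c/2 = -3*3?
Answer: 15768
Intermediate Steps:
c = -18 (c = 2*(-3*3) = 2*(-9) = -18)
d(x) = 2*x
g(L, N) = -2 + 8*N (g(L, N) = -2 + 4*(2*N) = -2 + 8*N)
(g(r(-5), c)*9)*(-12) = ((-2 + 8*(-18))*9)*(-12) = ((-2 - 144)*9)*(-12) = -146*9*(-12) = -1314*(-12) = 15768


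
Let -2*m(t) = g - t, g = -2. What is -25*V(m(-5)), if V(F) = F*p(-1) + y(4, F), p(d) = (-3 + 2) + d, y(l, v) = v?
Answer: -75/2 ≈ -37.500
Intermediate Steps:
p(d) = -1 + d
m(t) = 1 + t/2 (m(t) = -(-2 - t)/2 = 1 + t/2)
V(F) = -F (V(F) = F*(-1 - 1) + F = F*(-2) + F = -2*F + F = -F)
-25*V(m(-5)) = -(-25)*(1 + (½)*(-5)) = -(-25)*(1 - 5/2) = -(-25)*(-3)/2 = -25*3/2 = -75/2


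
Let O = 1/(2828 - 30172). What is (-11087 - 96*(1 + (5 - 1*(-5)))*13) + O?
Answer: -678541361/27344 ≈ -24815.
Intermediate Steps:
O = -1/27344 (O = 1/(-27344) = -1/27344 ≈ -3.6571e-5)
(-11087 - 96*(1 + (5 - 1*(-5)))*13) + O = (-11087 - 96*(1 + (5 - 1*(-5)))*13) - 1/27344 = (-11087 - 96*(1 + (5 + 5))*13) - 1/27344 = (-11087 - 96*(1 + 10)*13) - 1/27344 = (-11087 - 96*11*13) - 1/27344 = (-11087 - 32*33*13) - 1/27344 = (-11087 - 1056*13) - 1/27344 = (-11087 - 13728) - 1/27344 = -24815 - 1/27344 = -678541361/27344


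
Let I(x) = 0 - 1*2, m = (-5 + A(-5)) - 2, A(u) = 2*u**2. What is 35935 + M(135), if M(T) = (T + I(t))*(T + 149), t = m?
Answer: 73707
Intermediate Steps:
m = 43 (m = (-5 + 2*(-5)**2) - 2 = (-5 + 2*25) - 2 = (-5 + 50) - 2 = 45 - 2 = 43)
t = 43
I(x) = -2 (I(x) = 0 - 2 = -2)
M(T) = (-2 + T)*(149 + T) (M(T) = (T - 2)*(T + 149) = (-2 + T)*(149 + T))
35935 + M(135) = 35935 + (-298 + 135**2 + 147*135) = 35935 + (-298 + 18225 + 19845) = 35935 + 37772 = 73707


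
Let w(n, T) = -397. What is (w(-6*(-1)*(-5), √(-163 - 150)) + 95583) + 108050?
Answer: 203236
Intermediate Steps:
(w(-6*(-1)*(-5), √(-163 - 150)) + 95583) + 108050 = (-397 + 95583) + 108050 = 95186 + 108050 = 203236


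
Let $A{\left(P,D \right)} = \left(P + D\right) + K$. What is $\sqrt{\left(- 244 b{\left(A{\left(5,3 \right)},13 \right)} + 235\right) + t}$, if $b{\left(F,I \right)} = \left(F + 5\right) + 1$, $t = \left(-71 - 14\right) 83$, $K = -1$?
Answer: $2 i \sqrt{2498} \approx 99.96 i$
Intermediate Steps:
$t = -7055$ ($t = \left(-85\right) 83 = -7055$)
$A{\left(P,D \right)} = -1 + D + P$ ($A{\left(P,D \right)} = \left(P + D\right) - 1 = \left(D + P\right) - 1 = -1 + D + P$)
$b{\left(F,I \right)} = 6 + F$ ($b{\left(F,I \right)} = \left(5 + F\right) + 1 = 6 + F$)
$\sqrt{\left(- 244 b{\left(A{\left(5,3 \right)},13 \right)} + 235\right) + t} = \sqrt{\left(- 244 \left(6 + \left(-1 + 3 + 5\right)\right) + 235\right) - 7055} = \sqrt{\left(- 244 \left(6 + 7\right) + 235\right) - 7055} = \sqrt{\left(\left(-244\right) 13 + 235\right) - 7055} = \sqrt{\left(-3172 + 235\right) - 7055} = \sqrt{-2937 - 7055} = \sqrt{-9992} = 2 i \sqrt{2498}$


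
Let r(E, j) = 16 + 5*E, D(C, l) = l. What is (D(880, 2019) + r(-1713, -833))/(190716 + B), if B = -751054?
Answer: 3265/280169 ≈ 0.011654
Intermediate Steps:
(D(880, 2019) + r(-1713, -833))/(190716 + B) = (2019 + (16 + 5*(-1713)))/(190716 - 751054) = (2019 + (16 - 8565))/(-560338) = (2019 - 8549)*(-1/560338) = -6530*(-1/560338) = 3265/280169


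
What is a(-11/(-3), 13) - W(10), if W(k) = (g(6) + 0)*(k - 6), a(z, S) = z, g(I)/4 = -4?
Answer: 203/3 ≈ 67.667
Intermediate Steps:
g(I) = -16 (g(I) = 4*(-4) = -16)
W(k) = 96 - 16*k (W(k) = (-16 + 0)*(k - 6) = -16*(-6 + k) = 96 - 16*k)
a(-11/(-3), 13) - W(10) = -11/(-3) - (96 - 16*10) = -11*(-⅓) - (96 - 160) = 11/3 - 1*(-64) = 11/3 + 64 = 203/3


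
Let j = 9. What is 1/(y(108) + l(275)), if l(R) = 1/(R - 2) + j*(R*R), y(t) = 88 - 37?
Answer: 273/185824549 ≈ 1.4691e-6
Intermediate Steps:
y(t) = 51
l(R) = 1/(-2 + R) + 9*R² (l(R) = 1/(R - 2) + 9*(R*R) = 1/(-2 + R) + 9*R²)
1/(y(108) + l(275)) = 1/(51 + (1 - 18*275² + 9*275³)/(-2 + 275)) = 1/(51 + (1 - 18*75625 + 9*20796875)/273) = 1/(51 + (1 - 1361250 + 187171875)/273) = 1/(51 + (1/273)*185810626) = 1/(51 + 185810626/273) = 1/(185824549/273) = 273/185824549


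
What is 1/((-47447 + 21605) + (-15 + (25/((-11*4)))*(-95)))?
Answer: -44/1135333 ≈ -3.8755e-5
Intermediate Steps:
1/((-47447 + 21605) + (-15 + (25/((-11*4)))*(-95))) = 1/(-25842 + (-15 + (25/(-44))*(-95))) = 1/(-25842 + (-15 + (25*(-1/44))*(-95))) = 1/(-25842 + (-15 - 25/44*(-95))) = 1/(-25842 + (-15 + 2375/44)) = 1/(-25842 + 1715/44) = 1/(-1135333/44) = -44/1135333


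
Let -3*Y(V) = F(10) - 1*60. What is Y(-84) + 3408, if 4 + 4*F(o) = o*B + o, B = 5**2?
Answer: 10220/3 ≈ 3406.7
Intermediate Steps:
B = 25
F(o) = -1 + 13*o/2 (F(o) = -1 + (o*25 + o)/4 = -1 + (25*o + o)/4 = -1 + (26*o)/4 = -1 + 13*o/2)
Y(V) = -4/3 (Y(V) = -((-1 + (13/2)*10) - 1*60)/3 = -((-1 + 65) - 60)/3 = -(64 - 60)/3 = -1/3*4 = -4/3)
Y(-84) + 3408 = -4/3 + 3408 = 10220/3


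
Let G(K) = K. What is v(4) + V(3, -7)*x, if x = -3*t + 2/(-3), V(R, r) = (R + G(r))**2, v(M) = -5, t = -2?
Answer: 241/3 ≈ 80.333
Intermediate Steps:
V(R, r) = (R + r)**2
x = 16/3 (x = -3*(-2) + 2/(-3) = 6 + 2*(-1/3) = 6 - 2/3 = 16/3 ≈ 5.3333)
v(4) + V(3, -7)*x = -5 + (3 - 7)**2*(16/3) = -5 + (-4)**2*(16/3) = -5 + 16*(16/3) = -5 + 256/3 = 241/3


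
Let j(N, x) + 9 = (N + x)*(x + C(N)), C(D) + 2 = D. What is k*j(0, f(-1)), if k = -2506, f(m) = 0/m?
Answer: 22554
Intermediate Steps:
f(m) = 0
C(D) = -2 + D
j(N, x) = -9 + (N + x)*(-2 + N + x) (j(N, x) = -9 + (N + x)*(x + (-2 + N)) = -9 + (N + x)*(-2 + N + x))
k*j(0, f(-1)) = -2506*(-9 + 0² + 0*0 + 0*(-2 + 0) + 0*(-2 + 0)) = -2506*(-9 + 0 + 0 + 0*(-2) + 0*(-2)) = -2506*(-9 + 0 + 0 + 0 + 0) = -2506*(-9) = 22554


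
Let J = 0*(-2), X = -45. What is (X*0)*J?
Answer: 0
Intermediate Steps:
J = 0
(X*0)*J = -45*0*0 = 0*0 = 0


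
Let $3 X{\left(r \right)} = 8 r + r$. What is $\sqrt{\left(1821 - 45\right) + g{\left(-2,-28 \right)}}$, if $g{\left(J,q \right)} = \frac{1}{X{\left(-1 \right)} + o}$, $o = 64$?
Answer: $\frac{\sqrt{6608557}}{61} \approx 42.143$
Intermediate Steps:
$X{\left(r \right)} = 3 r$ ($X{\left(r \right)} = \frac{8 r + r}{3} = \frac{9 r}{3} = 3 r$)
$g{\left(J,q \right)} = \frac{1}{61}$ ($g{\left(J,q \right)} = \frac{1}{3 \left(-1\right) + 64} = \frac{1}{-3 + 64} = \frac{1}{61}$)
$\sqrt{\left(1821 - 45\right) + g{\left(-2,-28 \right)}} = \sqrt{\left(1821 - 45\right) + \frac{1}{61}} = \sqrt{1776 + \frac{1}{61}} = \sqrt{\frac{108337}{61}} = \frac{\sqrt{6608557}}{61}$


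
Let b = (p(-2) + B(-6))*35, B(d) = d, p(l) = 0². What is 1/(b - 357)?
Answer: -1/567 ≈ -0.0017637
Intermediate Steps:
p(l) = 0
b = -210 (b = (0 - 6)*35 = -6*35 = -210)
1/(b - 357) = 1/(-210 - 357) = 1/(-567) = -1/567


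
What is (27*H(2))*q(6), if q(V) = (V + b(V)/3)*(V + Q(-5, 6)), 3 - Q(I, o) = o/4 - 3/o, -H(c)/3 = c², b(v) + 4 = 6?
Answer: -17280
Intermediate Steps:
b(v) = 2 (b(v) = -4 + 6 = 2)
H(c) = -3*c²
Q(I, o) = 3 + 3/o - o/4 (Q(I, o) = 3 - (o/4 - 3/o) = 3 - (-3/o + o/4) = 3 + (3/o - o/4) = 3 + 3/o - o/4)
q(V) = (2 + V)*(⅔ + V) (q(V) = (V + 2/3)*(V + (3 + 3/6 - ¼*6)) = (V + 2*(⅓))*(V + (3 + 3*(⅙) - 3/2)) = (V + ⅔)*(V + (3 + ½ - 3/2)) = (⅔ + V)*(V + 2) = (⅔ + V)*(2 + V) = (2 + V)*(⅔ + V))
(27*H(2))*q(6) = (27*(-3*2²))*(4/3 + 6² + (8/3)*6) = (27*(-3*4))*(4/3 + 36 + 16) = (27*(-12))*(160/3) = -324*160/3 = -17280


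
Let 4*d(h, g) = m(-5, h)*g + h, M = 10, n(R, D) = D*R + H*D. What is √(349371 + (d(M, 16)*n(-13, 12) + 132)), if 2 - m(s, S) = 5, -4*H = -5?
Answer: 3*√155930/2 ≈ 592.32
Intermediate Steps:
H = 5/4 (H = -¼*(-5) = 5/4 ≈ 1.2500)
m(s, S) = -3 (m(s, S) = 2 - 1*5 = 2 - 5 = -3)
n(R, D) = 5*D/4 + D*R (n(R, D) = D*R + 5*D/4 = 5*D/4 + D*R)
d(h, g) = -3*g/4 + h/4 (d(h, g) = (-3*g + h)/4 = (h - 3*g)/4 = -3*g/4 + h/4)
√(349371 + (d(M, 16)*n(-13, 12) + 132)) = √(349371 + ((-¾*16 + (¼)*10)*((¼)*12*(5 + 4*(-13))) + 132)) = √(349371 + ((-12 + 5/2)*((¼)*12*(5 - 52)) + 132)) = √(349371 + (-19*12*(-47)/8 + 132)) = √(349371 + (-19/2*(-141) + 132)) = √(349371 + (2679/2 + 132)) = √(349371 + 2943/2) = √(701685/2) = 3*√155930/2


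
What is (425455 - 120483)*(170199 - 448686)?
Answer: -84930737364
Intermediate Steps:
(425455 - 120483)*(170199 - 448686) = 304972*(-278487) = -84930737364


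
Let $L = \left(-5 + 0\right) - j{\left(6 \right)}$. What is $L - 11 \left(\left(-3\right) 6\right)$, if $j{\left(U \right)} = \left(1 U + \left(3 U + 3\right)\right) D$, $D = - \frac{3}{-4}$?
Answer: $\frac{691}{4} \approx 172.75$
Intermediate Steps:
$D = \frac{3}{4}$ ($D = \left(-3\right) \left(- \frac{1}{4}\right) = \frac{3}{4} \approx 0.75$)
$j{\left(U \right)} = \frac{9}{4} + 3 U$ ($j{\left(U \right)} = \left(1 U + \left(3 U + 3\right)\right) \frac{3}{4} = \left(U + \left(3 + 3 U\right)\right) \frac{3}{4} = \left(3 + 4 U\right) \frac{3}{4} = \frac{9}{4} + 3 U$)
$L = - \frac{101}{4}$ ($L = \left(-5 + 0\right) - \left(\frac{9}{4} + 3 \cdot 6\right) = -5 - \left(\frac{9}{4} + 18\right) = -5 - \frac{81}{4} = - \frac{101}{4} \approx -25.25$)
$L - 11 \left(\left(-3\right) 6\right) = - \frac{101}{4} - 11 \left(\left(-3\right) 6\right) = - \frac{101}{4} - -198 = - \frac{101}{4} + 198 = \frac{691}{4}$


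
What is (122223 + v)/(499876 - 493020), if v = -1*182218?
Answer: -59995/6856 ≈ -8.7507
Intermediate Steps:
v = -182218
(122223 + v)/(499876 - 493020) = (122223 - 182218)/(499876 - 493020) = -59995/6856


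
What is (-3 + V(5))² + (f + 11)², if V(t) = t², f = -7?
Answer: 500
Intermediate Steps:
(-3 + V(5))² + (f + 11)² = (-3 + 5²)² + (-7 + 11)² = (-3 + 25)² + 4² = 22² + 16 = 484 + 16 = 500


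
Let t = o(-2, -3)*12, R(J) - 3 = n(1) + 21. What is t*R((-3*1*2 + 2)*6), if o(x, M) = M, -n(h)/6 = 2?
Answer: -432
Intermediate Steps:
n(h) = -12 (n(h) = -6*2 = -12)
R(J) = 12 (R(J) = 3 + (-12 + 21) = 3 + 9 = 12)
t = -36 (t = -3*12 = -36)
t*R((-3*1*2 + 2)*6) = -36*12 = -432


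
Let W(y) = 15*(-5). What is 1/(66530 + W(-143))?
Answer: 1/66455 ≈ 1.5048e-5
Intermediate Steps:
W(y) = -75
1/(66530 + W(-143)) = 1/(66530 - 75) = 1/66455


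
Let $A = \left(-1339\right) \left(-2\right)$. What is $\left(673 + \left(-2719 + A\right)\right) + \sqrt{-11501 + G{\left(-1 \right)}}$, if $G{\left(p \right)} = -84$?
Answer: $632 + i \sqrt{11585} \approx 632.0 + 107.63 i$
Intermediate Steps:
$A = 2678$
$\left(673 + \left(-2719 + A\right)\right) + \sqrt{-11501 + G{\left(-1 \right)}} = \left(673 + \left(-2719 + 2678\right)\right) + \sqrt{-11501 - 84} = \left(673 - 41\right) + \sqrt{-11585} = 632 + i \sqrt{11585}$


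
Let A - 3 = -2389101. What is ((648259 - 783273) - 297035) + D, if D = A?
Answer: -2821147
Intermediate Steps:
A = -2389098 (A = 3 - 2389101 = -2389098)
D = -2389098
((648259 - 783273) - 297035) + D = ((648259 - 783273) - 297035) - 2389098 = (-135014 - 297035) - 2389098 = -432049 - 2389098 = -2821147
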